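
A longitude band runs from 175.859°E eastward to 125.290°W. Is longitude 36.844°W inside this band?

Band width going east from +175.859° to -125.290°: ((-125.290 − 175.859) mod 360) = 58.851°.
Offset of -36.844° east of the west edge: ((-36.844 − 175.859) mod 360) = 147.297°.
147.297° > 58.851° ⇒ outside.

No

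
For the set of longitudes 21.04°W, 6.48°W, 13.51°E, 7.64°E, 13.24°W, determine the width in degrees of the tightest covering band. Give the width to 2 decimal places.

Sort the longitudes: -21.04°, -13.24°, -6.48°, +7.64°, +13.51°.
Eastward gaps between consecutive values (wrapping around): 7.80°, 6.76°, 14.12°, 5.87°, 325.45°.
Largest gap = 325.45° ⇒ minimal covering band is its complement: 360° − 325.45° = 34.55°.
Band runs from -21.04° eastward to +13.51°.

34.55°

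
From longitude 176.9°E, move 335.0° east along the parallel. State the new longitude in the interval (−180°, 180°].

Start at +176.9°; shift +335.0° → +511.9°.
+511.9° lies outside (−180°, 180°]; subtract 360° → +151.9°.

151.9°E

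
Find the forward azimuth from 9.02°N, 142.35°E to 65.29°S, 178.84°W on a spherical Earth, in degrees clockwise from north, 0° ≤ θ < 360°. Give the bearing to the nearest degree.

Δλ = -178.84 − 142.35 = -321.19°; wrapped into (−180°, 180°]: 38.81°.
θ = atan2( sin Δλ · cos φ₂ , cos φ₁ · sin φ₂ − sin φ₁ · cos φ₂ · cos Δλ )
  = atan2(0.26199, -0.94827) = 164.555° → normalised to [0°, 360°): 164.555°.

165°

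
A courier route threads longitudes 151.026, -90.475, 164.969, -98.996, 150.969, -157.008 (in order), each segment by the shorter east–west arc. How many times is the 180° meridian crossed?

5

Leg 1: +151.026° → -90.475°, shortest Δλ = 118.499° (east) — crosses 180°.
Leg 2: -90.475° → +164.969°, shortest Δλ = -104.556° (west) — crosses 180°.
Leg 3: +164.969° → -98.996°, shortest Δλ = 96.035° (east) — crosses 180°.
Leg 4: -98.996° → +150.969°, shortest Δλ = -110.035° (west) — crosses 180°.
Leg 5: +150.969° → -157.008°, shortest Δλ = 52.023° (east) — crosses 180°.
Total crossings: 5.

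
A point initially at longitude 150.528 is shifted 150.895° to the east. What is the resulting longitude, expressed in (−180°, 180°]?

-58.577°

Start at +150.528°; shift +150.895° → +301.423°.
+301.423° lies outside (−180°, 180°]; subtract 360° → -58.577°.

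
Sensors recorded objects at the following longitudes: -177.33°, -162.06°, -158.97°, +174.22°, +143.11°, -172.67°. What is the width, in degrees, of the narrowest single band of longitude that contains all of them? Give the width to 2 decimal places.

Sort the longitudes: -177.33°, -172.67°, -162.06°, -158.97°, +143.11°, +174.22°.
Eastward gaps between consecutive values (wrapping around): 4.66°, 10.61°, 3.09°, 302.08°, 31.11°, 8.45°.
Largest gap = 302.08° ⇒ minimal covering band is its complement: 360° − 302.08° = 57.92°.
Band runs from +143.11° eastward to -158.97°, crossing the antimeridian.

57.92°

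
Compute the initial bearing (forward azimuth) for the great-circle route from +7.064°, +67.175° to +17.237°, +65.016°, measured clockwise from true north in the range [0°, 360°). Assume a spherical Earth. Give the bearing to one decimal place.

348.5°

Δλ = 65.016 − 67.175 = -2.159°.
θ = atan2( sin Δλ · cos φ₂ , cos φ₁ · sin φ₂ − sin φ₁ · cos φ₂ · cos Δλ )
  = atan2(-0.03598, 0.17670) = -11.509° → normalised to [0°, 360°): 348.491°.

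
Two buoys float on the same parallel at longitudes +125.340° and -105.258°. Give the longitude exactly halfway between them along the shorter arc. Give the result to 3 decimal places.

-169.959°

Signed shortest Δλ from +125.340° to -105.258° is +129.402°.
Midpoint longitude = +125.340° + (+129.402°)/2 = +125.340° + 64.701° = +190.041°.
Normalise into (−180°, 180°]: -169.959°.
(The naïve average (+125.340 + -105.258)/2 = 10.041° is on the wrong side of the globe.)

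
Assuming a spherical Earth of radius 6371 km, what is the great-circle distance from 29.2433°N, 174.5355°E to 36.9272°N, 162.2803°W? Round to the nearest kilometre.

Δλ = -162.2803 − 174.5355 = -336.8158°; wrapped into (−180°, 180°]: 23.1842°.
Δφ = 36.9272 − 29.2433 = 7.6839°.
a = sin²(Δφ/2) + cos φ₁ · cos φ₂ · sin²(Δλ/2) = 0.032654.
c = 2·atan2(√a, √(1−a)) = 0.36340 rad → d = 6371·c ≈ 2315.25 km.

2315 km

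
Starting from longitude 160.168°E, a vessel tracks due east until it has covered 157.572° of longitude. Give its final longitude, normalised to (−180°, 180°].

Start at +160.168°; shift +157.572° → +317.740°.
+317.740° lies outside (−180°, 180°]; subtract 360° → -42.260°.

42.260°W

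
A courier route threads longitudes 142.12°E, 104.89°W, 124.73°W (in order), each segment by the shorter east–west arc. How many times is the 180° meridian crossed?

1

Leg 1: +142.12° → -104.89°, shortest Δλ = 112.99° (east) — crosses 180°.
Leg 2: -104.89° → -124.73°, shortest Δλ = -19.84° (west) — does not cross 180°.
Total crossings: 1.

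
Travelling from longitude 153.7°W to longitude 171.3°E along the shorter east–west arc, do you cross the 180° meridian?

Naïve |171.3 − -153.7| = 325.0° > 180°, so the shorter arc goes the other way round — across 180°.
Signed shortest Δλ = ((171.3 − -153.7 + 180) mod 360) − 180 = -35.0°.
Going west by 35.0° from -153.7° passes through 180° before reaching +171.3°.

Yes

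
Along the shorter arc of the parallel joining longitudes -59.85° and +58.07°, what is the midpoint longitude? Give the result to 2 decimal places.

Signed shortest Δλ from -59.85° to +58.07° is +117.92°.
Midpoint longitude = -59.85° + (+117.92°)/2 = -59.85° + 58.96° = -0.89°.

-0.89°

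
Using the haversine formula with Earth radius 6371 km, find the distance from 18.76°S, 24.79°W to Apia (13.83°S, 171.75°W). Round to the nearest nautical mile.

Δλ = -171.75 − -24.79 = -146.96°.
Δφ = -13.83 − -18.76 = 4.93°.
a = sin²(Δφ/2) + cos φ₁ · cos φ₂ · sin²(Δλ/2) = 0.846933.
c = 2·atan2(√a, √(1−a)) = 2.33764 rad → d = 6371·c ≈ 14893.11 km ≈ 8041.64 nmi.

8042 nmi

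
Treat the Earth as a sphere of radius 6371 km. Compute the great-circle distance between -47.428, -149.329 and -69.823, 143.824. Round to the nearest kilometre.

4277 km

Δλ = 143.824 − -149.329 = 293.153°; wrapped into (−180°, 180°]: -66.847°.
Δφ = -69.823 − -47.428 = -22.395°.
a = sin²(Δφ/2) + cos φ₁ · cos φ₂ · sin²(Δλ/2) = 0.108509.
c = 2·atan2(√a, √(1−a)) = 0.67135 rad → d = 6371·c ≈ 4277.17 km.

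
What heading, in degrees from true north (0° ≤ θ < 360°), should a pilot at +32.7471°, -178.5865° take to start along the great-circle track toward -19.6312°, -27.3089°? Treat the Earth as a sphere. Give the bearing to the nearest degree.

Δλ = -27.3089 − -178.5865 = 151.2776°.
θ = atan2( sin Δλ · cos φ₂ , cos φ₁ · sin φ₂ − sin φ₁ · cos φ₂ · cos Δλ )
  = atan2(0.45263, 0.16423) = 70.057° → normalised to [0°, 360°): 70.057°.

70°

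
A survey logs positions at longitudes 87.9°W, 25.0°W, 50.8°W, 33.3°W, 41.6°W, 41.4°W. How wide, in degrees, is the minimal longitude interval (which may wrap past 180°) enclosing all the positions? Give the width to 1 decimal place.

Sort the longitudes: -87.9°, -50.8°, -41.6°, -41.4°, -33.3°, -25.0°.
Eastward gaps between consecutive values (wrapping around): 37.1°, 9.2°, 0.2°, 8.1°, 8.3°, 297.1°.
Largest gap = 297.1° ⇒ minimal covering band is its complement: 360° − 297.1° = 62.9°.
Band runs from -87.9° eastward to -25.0°.

62.9°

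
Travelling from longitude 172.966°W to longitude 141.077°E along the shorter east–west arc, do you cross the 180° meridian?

Naïve |141.077 − -172.966| = 314.043° > 180°, so the shorter arc goes the other way round — across 180°.
Signed shortest Δλ = ((141.077 − -172.966 + 180) mod 360) − 180 = -45.957°.
Going west by 45.957° from -172.966° passes through 180° before reaching +141.077°.

Yes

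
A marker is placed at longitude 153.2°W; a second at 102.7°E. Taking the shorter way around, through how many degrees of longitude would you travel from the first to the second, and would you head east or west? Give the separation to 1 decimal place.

Raw difference: 102.7 − -153.2 = 255.9°.
Normalise into (−180°, 180°]: 255.9° − 360° = -104.1°.
Negative ⇒ the second point lies to the west; separation 104.1°.

104.1° west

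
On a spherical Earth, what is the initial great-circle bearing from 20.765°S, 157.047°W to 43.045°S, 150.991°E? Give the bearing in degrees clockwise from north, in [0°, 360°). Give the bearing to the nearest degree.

230°

Δλ = 150.991 − -157.047 = 308.038°; wrapped into (−180°, 180°]: -51.962°.
θ = atan2( sin Δλ · cos φ₂ , cos φ₁ · sin φ₂ − sin φ₁ · cos φ₂ · cos Δλ )
  = atan2(-0.57559, -0.47858) = -129.742° → normalised to [0°, 360°): 230.258°.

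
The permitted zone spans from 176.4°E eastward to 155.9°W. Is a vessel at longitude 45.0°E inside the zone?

No

Band width going east from +176.4° to -155.9°: ((-155.9 − 176.4) mod 360) = 27.7°.
Offset of +45.0° east of the west edge: ((45.0 − 176.4) mod 360) = 228.6°.
228.6° > 27.7° ⇒ outside.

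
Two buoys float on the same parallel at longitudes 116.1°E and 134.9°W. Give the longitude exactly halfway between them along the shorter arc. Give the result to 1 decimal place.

170.6°E

Signed shortest Δλ from +116.1° to -134.9° is +109.0°.
Midpoint longitude = +116.1° + (+109.0°)/2 = +116.1° + 54.5° = +170.6°.
(The naïve average (+116.1 + -134.9)/2 = -9.4° is on the wrong side of the globe.)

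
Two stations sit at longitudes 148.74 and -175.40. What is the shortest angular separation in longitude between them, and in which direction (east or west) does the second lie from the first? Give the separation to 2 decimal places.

Raw difference: -175.40 − 148.74 = -324.14°.
Normalise into (−180°, 180°]: -324.14° + 360° = 35.86°.
Positive ⇒ the second point lies to the east; separation 35.86°.

35.86° east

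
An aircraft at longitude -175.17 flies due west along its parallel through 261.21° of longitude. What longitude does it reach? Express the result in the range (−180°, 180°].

-76.38°

Start at -175.17°; shift −261.21° → -436.38°.
-436.38° lies outside (−180°, 180°]; add 360° → -76.38°.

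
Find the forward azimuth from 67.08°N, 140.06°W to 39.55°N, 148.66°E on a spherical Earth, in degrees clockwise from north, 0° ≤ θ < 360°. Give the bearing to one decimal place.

271.6°

Δλ = 148.66 − -140.06 = 288.72°; wrapped into (−180°, 180°]: -71.28°.
θ = atan2( sin Δλ · cos φ₂ , cos φ₁ · sin φ₂ − sin φ₁ · cos φ₂ · cos Δλ )
  = atan2(-0.73028, 0.02005) = -88.427° → normalised to [0°, 360°): 271.573°.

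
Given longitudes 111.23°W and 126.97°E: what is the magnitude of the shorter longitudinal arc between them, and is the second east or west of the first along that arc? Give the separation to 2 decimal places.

121.80° west

Raw difference: 126.97 − -111.23 = 238.2°.
Normalise into (−180°, 180°]: 238.2° − 360° = -121.8°.
Negative ⇒ the second point lies to the west; separation 121.80°.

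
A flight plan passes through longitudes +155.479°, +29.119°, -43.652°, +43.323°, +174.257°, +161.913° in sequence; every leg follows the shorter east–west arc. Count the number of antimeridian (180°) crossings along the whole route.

Leg 1: +155.479° → +29.119°, shortest Δλ = -126.36° (west) — does not cross 180°.
Leg 2: +29.119° → -43.652°, shortest Δλ = -72.771° (west) — does not cross 180°.
Leg 3: -43.652° → +43.323°, shortest Δλ = 86.975° (east) — does not cross 180°.
Leg 4: +43.323° → +174.257°, shortest Δλ = 130.934° (east) — does not cross 180°.
Leg 5: +174.257° → +161.913°, shortest Δλ = -12.344° (west) — does not cross 180°.
Total crossings: 0.

0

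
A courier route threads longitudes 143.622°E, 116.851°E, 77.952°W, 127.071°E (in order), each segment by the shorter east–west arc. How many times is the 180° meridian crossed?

2

Leg 1: +143.622° → +116.851°, shortest Δλ = -26.771° (west) — does not cross 180°.
Leg 2: +116.851° → -77.952°, shortest Δλ = 165.197° (east) — crosses 180°.
Leg 3: -77.952° → +127.071°, shortest Δλ = -154.977° (west) — crosses 180°.
Total crossings: 2.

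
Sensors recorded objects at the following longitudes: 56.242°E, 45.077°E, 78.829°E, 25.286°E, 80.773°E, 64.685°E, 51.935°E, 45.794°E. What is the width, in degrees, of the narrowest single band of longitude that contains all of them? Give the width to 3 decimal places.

Sort the longitudes: +25.286°, +45.077°, +45.794°, +51.935°, +56.242°, +64.685°, +78.829°, +80.773°.
Eastward gaps between consecutive values (wrapping around): 19.791°, 0.717°, 6.141°, 4.307°, 8.443°, 14.144°, 1.944°, 304.513°.
Largest gap = 304.513° ⇒ minimal covering band is its complement: 360° − 304.513° = 55.487°.
Band runs from +25.286° eastward to +80.773°.

55.487°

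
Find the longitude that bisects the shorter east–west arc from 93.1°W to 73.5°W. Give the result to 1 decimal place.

83.3°W

Signed shortest Δλ from -93.1° to -73.5° is +19.6°.
Midpoint longitude = -93.1° + (+19.6°)/2 = -93.1° + 9.8° = -83.3°.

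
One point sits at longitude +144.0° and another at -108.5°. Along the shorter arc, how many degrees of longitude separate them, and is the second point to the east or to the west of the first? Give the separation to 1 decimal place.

107.5° east

Raw difference: -108.5 − 144.0 = -252.5°.
Normalise into (−180°, 180°]: -252.5° + 360° = 107.5°.
Positive ⇒ the second point lies to the east; separation 107.5°.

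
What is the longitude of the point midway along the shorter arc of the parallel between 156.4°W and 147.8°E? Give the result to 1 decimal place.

Signed shortest Δλ from -156.4° to +147.8° is -55.8°.
Midpoint longitude = -156.4° + (-55.8°)/2 = -156.4° − 27.9° = -184.3°.
Normalise into (−180°, 180°]: +175.7°.
(The naïve average (-156.4 + +147.8)/2 = -4.3° is on the wrong side of the globe.)

175.7°E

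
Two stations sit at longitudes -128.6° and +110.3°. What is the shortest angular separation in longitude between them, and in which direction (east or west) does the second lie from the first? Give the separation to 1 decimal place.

121.1° west

Raw difference: 110.3 − -128.6 = 238.9°.
Normalise into (−180°, 180°]: 238.9° − 360° = -121.1°.
Negative ⇒ the second point lies to the west; separation 121.1°.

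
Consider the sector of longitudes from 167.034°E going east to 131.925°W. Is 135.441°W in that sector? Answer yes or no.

Band width going east from +167.034° to -131.925°: ((-131.925 − 167.034) mod 360) = 61.041°.
Offset of -135.441° east of the west edge: ((-135.441 − 167.034) mod 360) = 57.525°.
57.525° ≤ 61.041° ⇒ inside.

Yes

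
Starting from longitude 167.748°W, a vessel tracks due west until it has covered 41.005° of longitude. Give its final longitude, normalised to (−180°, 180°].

Start at -167.748°; shift −41.005° → -208.753°.
-208.753° lies outside (−180°, 180°]; add 360° → +151.247°.

151.247°E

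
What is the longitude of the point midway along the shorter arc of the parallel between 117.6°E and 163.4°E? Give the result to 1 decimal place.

140.5°E

Signed shortest Δλ from +117.6° to +163.4° is +45.8°.
Midpoint longitude = +117.6° + (+45.8°)/2 = +117.6° + 22.9° = +140.5°.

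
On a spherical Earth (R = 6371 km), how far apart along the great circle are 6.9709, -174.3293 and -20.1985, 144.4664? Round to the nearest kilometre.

Δλ = 144.4664 − -174.3293 = 318.7957°; wrapped into (−180°, 180°]: -41.2043°.
Δφ = -20.1985 − 6.9709 = -27.1694°.
a = sin²(Δφ/2) + cos φ₁ · cos φ₂ · sin²(Δλ/2) = 0.170514.
c = 2·atan2(√a, √(1−a)) = 0.85134 rad → d = 6371·c ≈ 5423.91 km.

5424 km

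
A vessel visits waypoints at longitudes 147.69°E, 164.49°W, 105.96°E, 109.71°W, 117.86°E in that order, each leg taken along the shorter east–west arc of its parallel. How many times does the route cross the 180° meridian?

4

Leg 1: +147.69° → -164.49°, shortest Δλ = 47.82° (east) — crosses 180°.
Leg 2: -164.49° → +105.96°, shortest Δλ = -89.55° (west) — crosses 180°.
Leg 3: +105.96° → -109.71°, shortest Δλ = 144.33° (east) — crosses 180°.
Leg 4: -109.71° → +117.86°, shortest Δλ = -132.43° (west) — crosses 180°.
Total crossings: 4.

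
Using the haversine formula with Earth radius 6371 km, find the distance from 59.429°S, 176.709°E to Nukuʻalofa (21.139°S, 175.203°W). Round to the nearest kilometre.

4306 km

Δλ = -175.203 − 176.709 = -351.912°; wrapped into (−180°, 180°]: 8.088°.
Δφ = -21.139 − -59.429 = 38.290°.
a = sin²(Δφ/2) + cos φ₁ · cos φ₂ · sin²(Δλ/2) = 0.109917.
c = 2·atan2(√a, √(1−a)) = 0.67587 rad → d = 6371·c ≈ 4305.94 km.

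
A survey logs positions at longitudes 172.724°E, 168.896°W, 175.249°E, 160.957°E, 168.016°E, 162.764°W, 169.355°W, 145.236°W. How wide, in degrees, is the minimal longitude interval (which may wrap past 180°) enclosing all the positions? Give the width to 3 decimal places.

Sort the longitudes: -169.355°, -168.896°, -162.764°, -145.236°, +160.957°, +168.016°, +172.724°, +175.249°.
Eastward gaps between consecutive values (wrapping around): 0.459°, 6.132°, 17.528°, 306.193°, 7.059°, 4.708°, 2.525°, 15.396°.
Largest gap = 306.193° ⇒ minimal covering band is its complement: 360° − 306.193° = 53.807°.
Band runs from +160.957° eastward to -145.236°, crossing the antimeridian.

53.807°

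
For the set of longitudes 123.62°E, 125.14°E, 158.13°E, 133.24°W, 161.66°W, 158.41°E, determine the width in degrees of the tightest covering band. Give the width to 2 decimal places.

Sort the longitudes: -161.66°, -133.24°, +123.62°, +125.14°, +158.13°, +158.41°.
Eastward gaps between consecutive values (wrapping around): 28.42°, 256.86°, 1.52°, 32.99°, 0.28°, 39.93°.
Largest gap = 256.86° ⇒ minimal covering band is its complement: 360° − 256.86° = 103.14°.
Band runs from +123.62° eastward to -133.24°, crossing the antimeridian.

103.14°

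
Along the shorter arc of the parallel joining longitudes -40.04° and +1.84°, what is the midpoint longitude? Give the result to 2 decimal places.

Signed shortest Δλ from -40.04° to +1.84° is +41.88°.
Midpoint longitude = -40.04° + (+41.88°)/2 = -40.04° + 20.94° = -19.10°.

-19.10°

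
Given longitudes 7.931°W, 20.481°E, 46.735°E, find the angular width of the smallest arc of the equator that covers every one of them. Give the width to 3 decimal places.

Sort the longitudes: -7.931°, +20.481°, +46.735°.
Eastward gaps between consecutive values (wrapping around): 28.412°, 26.254°, 305.334°.
Largest gap = 305.334° ⇒ minimal covering band is its complement: 360° − 305.334° = 54.666°.
Band runs from -7.931° eastward to +46.735°.

54.666°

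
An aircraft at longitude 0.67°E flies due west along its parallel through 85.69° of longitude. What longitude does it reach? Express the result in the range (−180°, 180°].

Start at +0.67°; shift −85.69° → -85.02°.
-85.02° already lies in (−180°, 180°].

85.02°W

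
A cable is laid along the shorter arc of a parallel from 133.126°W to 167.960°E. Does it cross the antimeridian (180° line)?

Naïve |167.960 − -133.126| = 301.086° > 180°, so the shorter arc goes the other way round — across 180°.
Signed shortest Δλ = ((167.960 − -133.126 + 180) mod 360) − 180 = -58.914°.
Going west by 58.914° from -133.126° passes through 180° before reaching +167.960°.

Yes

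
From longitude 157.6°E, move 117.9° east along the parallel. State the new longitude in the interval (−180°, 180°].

84.5°W

Start at +157.6°; shift +117.9° → +275.5°.
+275.5° lies outside (−180°, 180°]; subtract 360° → -84.5°.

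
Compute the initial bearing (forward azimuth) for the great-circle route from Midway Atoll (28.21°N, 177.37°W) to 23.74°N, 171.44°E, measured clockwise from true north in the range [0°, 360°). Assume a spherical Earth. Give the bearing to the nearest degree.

Δλ = 171.44 − -177.37 = 348.81°; wrapped into (−180°, 180°]: -11.19°.
θ = atan2( sin Δλ · cos φ₂ , cos φ₁ · sin φ₂ − sin φ₁ · cos φ₂ · cos Δλ )
  = atan2(-0.17764, -0.06971) = -111.426° → normalised to [0°, 360°): 248.574°.

249°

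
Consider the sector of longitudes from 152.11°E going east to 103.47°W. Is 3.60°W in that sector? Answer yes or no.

No

Band width going east from +152.11° to -103.47°: ((-103.47 − 152.11) mod 360) = 104.42°.
Offset of -3.60° east of the west edge: ((-3.60 − 152.11) mod 360) = 204.29°.
204.29° > 104.42° ⇒ outside.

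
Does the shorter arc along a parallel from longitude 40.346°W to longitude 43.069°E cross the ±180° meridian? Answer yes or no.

No

Signed shortest Δλ = ((43.069 − -40.346 + 180) mod 360) − 180 = 83.415°.
Going east by 83.415° from -40.346° reaches +43.069° without touching 180°.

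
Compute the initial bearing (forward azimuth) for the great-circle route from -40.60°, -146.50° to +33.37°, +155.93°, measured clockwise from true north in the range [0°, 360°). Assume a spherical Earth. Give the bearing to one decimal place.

315.2°

Δλ = 155.93 − -146.50 = 302.43°; wrapped into (−180°, 180°]: -57.57°.
θ = atan2( sin Δλ · cos φ₂ , cos φ₁ · sin φ₂ − sin φ₁ · cos φ₂ · cos Δλ )
  = atan2(-0.70489, 0.70909) = -44.830° → normalised to [0°, 360°): 315.170°.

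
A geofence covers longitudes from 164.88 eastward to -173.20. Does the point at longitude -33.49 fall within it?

Band width going east from +164.88° to -173.20°: ((-173.20 − 164.88) mod 360) = 21.92°.
Offset of -33.49° east of the west edge: ((-33.49 − 164.88) mod 360) = 161.63°.
161.63° > 21.92° ⇒ outside.

No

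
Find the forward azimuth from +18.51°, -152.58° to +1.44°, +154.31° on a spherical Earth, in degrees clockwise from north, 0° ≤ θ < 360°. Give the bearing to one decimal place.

Δλ = 154.31 − -152.58 = 306.89°; wrapped into (−180°, 180°]: -53.11°.
θ = atan2( sin Δλ · cos φ₂ , cos φ₁ · sin φ₂ − sin φ₁ · cos φ₂ · cos Δλ )
  = atan2(-0.79954, -0.16668) = -101.776° → normalised to [0°, 360°): 258.224°.

258.2°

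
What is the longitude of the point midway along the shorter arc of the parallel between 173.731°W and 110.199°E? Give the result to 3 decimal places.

Signed shortest Δλ from -173.731° to +110.199° is -76.070°.
Midpoint longitude = -173.731° + (-76.070°)/2 = -173.731° − 38.035° = -211.766°.
Normalise into (−180°, 180°]: +148.234°.
(The naïve average (-173.731 + +110.199)/2 = -31.766° is on the wrong side of the globe.)

148.234°E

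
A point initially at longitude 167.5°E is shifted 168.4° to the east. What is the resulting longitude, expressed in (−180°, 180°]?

Start at +167.5°; shift +168.4° → +335.9°.
+335.9° lies outside (−180°, 180°]; subtract 360° → -24.1°.

24.1°W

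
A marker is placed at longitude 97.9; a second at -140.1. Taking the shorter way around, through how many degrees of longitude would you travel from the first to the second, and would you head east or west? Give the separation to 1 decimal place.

122.0° east

Raw difference: -140.1 − 97.9 = -238.0°.
Normalise into (−180°, 180°]: -238.0° + 360° = 122.0°.
Positive ⇒ the second point lies to the east; separation 122.0°.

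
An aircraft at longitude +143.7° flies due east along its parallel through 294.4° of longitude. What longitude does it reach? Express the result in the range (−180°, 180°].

+78.1°

Start at +143.7°; shift +294.4° → +438.1°.
+438.1° lies outside (−180°, 180°]; subtract 360° → +78.1°.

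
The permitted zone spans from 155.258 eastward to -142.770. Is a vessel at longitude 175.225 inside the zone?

Yes

Band width going east from +155.258° to -142.770°: ((-142.770 − 155.258) mod 360) = 61.972°.
Offset of +175.225° east of the west edge: ((175.225 − 155.258) mod 360) = 19.967°.
19.967° ≤ 61.972° ⇒ inside.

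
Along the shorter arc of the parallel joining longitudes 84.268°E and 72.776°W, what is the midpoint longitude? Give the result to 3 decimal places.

5.746°E

Signed shortest Δλ from +84.268° to -72.776° is -157.044°.
Midpoint longitude = +84.268° + (-157.044°)/2 = +84.268° − 78.522° = +5.746°.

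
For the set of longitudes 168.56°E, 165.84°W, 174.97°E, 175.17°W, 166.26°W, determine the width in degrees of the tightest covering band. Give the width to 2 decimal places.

25.60°

Sort the longitudes: -175.17°, -166.26°, -165.84°, +168.56°, +174.97°.
Eastward gaps between consecutive values (wrapping around): 8.91°, 0.42°, 334.40°, 6.41°, 9.86°.
Largest gap = 334.40° ⇒ minimal covering band is its complement: 360° − 334.40° = 25.60°.
Band runs from +168.56° eastward to -165.84°, crossing the antimeridian.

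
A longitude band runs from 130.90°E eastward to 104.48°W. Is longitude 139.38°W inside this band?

Band width going east from +130.90° to -104.48°: ((-104.48 − 130.90) mod 360) = 124.62°.
Offset of -139.38° east of the west edge: ((-139.38 − 130.90) mod 360) = 89.72°.
89.72° ≤ 124.62° ⇒ inside.

Yes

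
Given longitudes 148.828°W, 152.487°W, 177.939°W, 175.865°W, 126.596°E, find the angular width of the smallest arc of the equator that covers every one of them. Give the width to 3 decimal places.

84.576°

Sort the longitudes: -177.939°, -175.865°, -152.487°, -148.828°, +126.596°.
Eastward gaps between consecutive values (wrapping around): 2.074°, 23.378°, 3.659°, 275.424°, 55.465°.
Largest gap = 275.424° ⇒ minimal covering band is its complement: 360° − 275.424° = 84.576°.
Band runs from +126.596° eastward to -148.828°, crossing the antimeridian.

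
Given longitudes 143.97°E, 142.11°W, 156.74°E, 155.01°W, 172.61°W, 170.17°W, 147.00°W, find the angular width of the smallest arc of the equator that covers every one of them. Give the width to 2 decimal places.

73.92°

Sort the longitudes: -172.61°, -170.17°, -155.01°, -147.00°, -142.11°, +143.97°, +156.74°.
Eastward gaps between consecutive values (wrapping around): 2.44°, 15.16°, 8.01°, 4.89°, 286.08°, 12.77°, 30.65°.
Largest gap = 286.08° ⇒ minimal covering band is its complement: 360° − 286.08° = 73.92°.
Band runs from +143.97° eastward to -142.11°, crossing the antimeridian.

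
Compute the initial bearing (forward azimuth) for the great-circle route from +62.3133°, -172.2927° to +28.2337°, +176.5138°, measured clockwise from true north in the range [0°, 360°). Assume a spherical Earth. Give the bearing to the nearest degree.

Δλ = 176.5138 − -172.2927 = 348.8065°; wrapped into (−180°, 180°]: -11.1935°.
θ = atan2( sin Δλ · cos φ₂ , cos φ₁ · sin φ₂ − sin φ₁ · cos φ₂ · cos Δλ )
  = atan2(-0.17103, -0.54550) = -162.593° → normalised to [0°, 360°): 197.407°.

197°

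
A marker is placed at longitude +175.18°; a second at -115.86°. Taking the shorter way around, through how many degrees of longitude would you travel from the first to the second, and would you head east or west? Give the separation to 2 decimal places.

68.96° east

Raw difference: -115.86 − 175.18 = -291.04°.
Normalise into (−180°, 180°]: -291.04° + 360° = 68.96°.
Positive ⇒ the second point lies to the east; separation 68.96°.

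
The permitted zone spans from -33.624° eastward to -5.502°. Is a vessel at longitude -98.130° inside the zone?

Band width going east from -33.624° to -5.502°: ((-5.502 − -33.624) mod 360) = 28.122°.
Offset of -98.130° east of the west edge: ((-98.130 − -33.624) mod 360) = 295.494°.
295.494° > 28.122° ⇒ outside.

No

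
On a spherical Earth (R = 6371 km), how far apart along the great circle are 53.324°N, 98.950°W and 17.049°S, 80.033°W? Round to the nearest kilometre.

8033 km

Δλ = -80.033 − -98.950 = 18.917°.
Δφ = -17.049 − 53.324 = -70.373°.
a = sin²(Δφ/2) + cos φ₁ · cos φ₂ · sin²(Δλ/2) = 0.347473.
c = 2·atan2(√a, √(1−a)) = 1.26080 rad → d = 6371·c ≈ 8032.57 km.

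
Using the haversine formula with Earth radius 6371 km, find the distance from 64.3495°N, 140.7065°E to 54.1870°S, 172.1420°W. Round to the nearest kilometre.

Δλ = -172.1420 − 140.7065 = -312.8485°; wrapped into (−180°, 180°]: 47.1515°.
Δφ = -54.1870 − 64.3495 = -118.5365°.
a = sin²(Δφ/2) + cos φ₁ · cos φ₂ · sin²(Δλ/2) = 0.779379.
c = 2·atan2(√a, √(1−a)) = 2.16368 rad → d = 6371·c ≈ 13784.83 km.

13785 km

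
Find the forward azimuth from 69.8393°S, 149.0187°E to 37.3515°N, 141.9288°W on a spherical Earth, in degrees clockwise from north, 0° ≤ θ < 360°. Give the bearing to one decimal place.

Δλ = -141.9288 − 149.0187 = -290.9475°; wrapped into (−180°, 180°]: 69.0525°.
θ = atan2( sin Δλ · cos φ₂ , cos φ₁ · sin φ₂ − sin φ₁ · cos φ₂ · cos Δλ )
  = atan2(0.74239, 0.47589) = 57.339° → normalised to [0°, 360°): 57.339°.

57.3°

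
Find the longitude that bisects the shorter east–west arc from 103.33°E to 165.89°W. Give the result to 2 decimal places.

Signed shortest Δλ from +103.33° to -165.89° is +90.78°.
Midpoint longitude = +103.33° + (+90.78°)/2 = +103.33° + 45.39° = +148.72°.
(The naïve average (+103.33 + -165.89)/2 = -31.28° is on the wrong side of the globe.)

148.72°E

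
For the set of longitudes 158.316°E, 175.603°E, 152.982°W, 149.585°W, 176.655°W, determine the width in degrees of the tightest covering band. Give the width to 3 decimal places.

Sort the longitudes: -176.655°, -152.982°, -149.585°, +158.316°, +175.603°.
Eastward gaps between consecutive values (wrapping around): 23.673°, 3.397°, 307.901°, 17.287°, 7.742°.
Largest gap = 307.901° ⇒ minimal covering band is its complement: 360° − 307.901° = 52.099°.
Band runs from +158.316° eastward to -149.585°, crossing the antimeridian.

52.099°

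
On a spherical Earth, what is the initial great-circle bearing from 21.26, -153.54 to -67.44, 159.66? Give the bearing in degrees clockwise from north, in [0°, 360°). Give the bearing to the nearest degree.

196°

Δλ = 159.66 − -153.54 = 313.20°; wrapped into (−180°, 180°]: -46.80°.
θ = atan2( sin Δλ · cos φ₂ , cos φ₁ · sin φ₂ − sin φ₁ · cos φ₂ · cos Δλ )
  = atan2(-0.27967, -0.95586) = -163.691° → normalised to [0°, 360°): 196.309°.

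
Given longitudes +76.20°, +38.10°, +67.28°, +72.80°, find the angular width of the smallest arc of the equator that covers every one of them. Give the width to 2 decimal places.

38.10°

Sort the longitudes: +38.10°, +67.28°, +72.80°, +76.20°.
Eastward gaps between consecutive values (wrapping around): 29.18°, 5.52°, 3.40°, 321.90°.
Largest gap = 321.90° ⇒ minimal covering band is its complement: 360° − 321.90° = 38.10°.
Band runs from +38.10° eastward to +76.20°.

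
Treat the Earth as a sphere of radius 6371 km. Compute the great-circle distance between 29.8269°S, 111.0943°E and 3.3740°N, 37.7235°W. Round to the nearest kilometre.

15608 km

Δλ = -37.7235 − 111.0943 = -148.8178°.
Δφ = 3.3740 − -29.8269 = 33.2009°.
a = sin²(Δφ/2) + cos φ₁ · cos φ₂ · sin²(Δλ/2) = 0.885091.
c = 2·atan2(√a, √(1−a)) = 2.44992 rad → d = 6371·c ≈ 15608.45 km.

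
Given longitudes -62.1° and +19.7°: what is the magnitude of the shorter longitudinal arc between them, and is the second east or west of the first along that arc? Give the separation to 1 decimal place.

81.8° east

Raw difference: 19.7 − -62.1 = 81.8°.
Normalise into (−180°, 180°]: 81.8° stays 81.8°.
Positive ⇒ the second point lies to the east; separation 81.8°.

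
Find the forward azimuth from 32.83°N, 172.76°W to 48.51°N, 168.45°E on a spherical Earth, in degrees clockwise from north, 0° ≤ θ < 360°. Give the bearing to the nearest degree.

324°

Δλ = 168.45 − -172.76 = 341.21°; wrapped into (−180°, 180°]: -18.79°.
θ = atan2( sin Δλ · cos φ₂ , cos φ₁ · sin φ₂ − sin φ₁ · cos φ₂ · cos Δλ )
  = atan2(-0.21339, 0.28941) = -36.403° → normalised to [0°, 360°): 323.597°.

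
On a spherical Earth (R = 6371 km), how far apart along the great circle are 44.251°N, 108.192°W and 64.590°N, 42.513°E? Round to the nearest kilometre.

7646 km

Δλ = 42.513 − -108.192 = 150.705°.
Δφ = 64.590 − 44.251 = 20.339°.
a = sin²(Δφ/2) + cos φ₁ · cos φ₂ · sin²(Δλ/2) = 0.318875.
c = 2·atan2(√a, √(1−a)) = 1.20012 rad → d = 6371·c ≈ 7645.94 km.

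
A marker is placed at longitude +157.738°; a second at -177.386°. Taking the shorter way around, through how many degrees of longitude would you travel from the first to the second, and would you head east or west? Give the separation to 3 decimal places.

24.876° east

Raw difference: -177.386 − 157.738 = -335.124°.
Normalise into (−180°, 180°]: -335.124° + 360° = 24.876°.
Positive ⇒ the second point lies to the east; separation 24.876°.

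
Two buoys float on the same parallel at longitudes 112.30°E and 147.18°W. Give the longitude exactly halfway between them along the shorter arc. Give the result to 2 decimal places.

Signed shortest Δλ from +112.30° to -147.18° is +100.52°.
Midpoint longitude = +112.30° + (+100.52°)/2 = +112.30° + 50.26° = +162.56°.
(The naïve average (+112.30 + -147.18)/2 = -17.44° is on the wrong side of the globe.)

162.56°E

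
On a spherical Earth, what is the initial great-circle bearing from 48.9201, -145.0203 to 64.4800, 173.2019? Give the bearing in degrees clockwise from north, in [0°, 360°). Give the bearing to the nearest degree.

321°

Δλ = 173.2019 − -145.0203 = 318.2222°; wrapped into (−180°, 180°]: -41.7778°.
θ = atan2( sin Δλ · cos φ₂ , cos φ₁ · sin φ₂ − sin φ₁ · cos φ₂ · cos Δλ )
  = atan2(-0.28704, 0.35082) = -39.290° → normalised to [0°, 360°): 320.710°.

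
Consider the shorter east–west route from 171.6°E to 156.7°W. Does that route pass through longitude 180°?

Naïve |-156.7 − 171.6| = 328.3° > 180°, so the shorter arc goes the other way round — across 180°.
Signed shortest Δλ = ((-156.7 − 171.6 + 180) mod 360) − 180 = 31.7°.
Going east by 31.7° from +171.6° passes through 180° before reaching -156.7°.

Yes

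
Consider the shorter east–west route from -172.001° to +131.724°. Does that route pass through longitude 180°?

Yes

Naïve |131.724 − -172.001| = 303.725° > 180°, so the shorter arc goes the other way round — across 180°.
Signed shortest Δλ = ((131.724 − -172.001 + 180) mod 360) − 180 = -56.275°.
Going west by 56.275° from -172.001° passes through 180° before reaching +131.724°.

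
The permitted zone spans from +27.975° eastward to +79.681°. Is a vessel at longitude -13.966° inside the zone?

Band width going east from +27.975° to +79.681°: ((79.681 − 27.975) mod 360) = 51.706°.
Offset of -13.966° east of the west edge: ((-13.966 − 27.975) mod 360) = 318.059°.
318.059° > 51.706° ⇒ outside.

No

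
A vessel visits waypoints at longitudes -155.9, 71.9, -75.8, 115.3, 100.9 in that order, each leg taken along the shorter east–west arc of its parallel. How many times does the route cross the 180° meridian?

2

Leg 1: -155.9° → +71.9°, shortest Δλ = -132.2° (west) — crosses 180°.
Leg 2: +71.9° → -75.8°, shortest Δλ = -147.7° (west) — does not cross 180°.
Leg 3: -75.8° → +115.3°, shortest Δλ = -168.9° (west) — crosses 180°.
Leg 4: +115.3° → +100.9°, shortest Δλ = -14.4° (west) — does not cross 180°.
Total crossings: 2.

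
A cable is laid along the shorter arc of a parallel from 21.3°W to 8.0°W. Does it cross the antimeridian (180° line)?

No

Signed shortest Δλ = ((-8.0 − -21.3 + 180) mod 360) − 180 = 13.3°.
Going east by 13.3° from -21.3° reaches -8.0° without touching 180°.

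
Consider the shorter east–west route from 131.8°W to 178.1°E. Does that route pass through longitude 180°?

Naïve |178.1 − -131.8| = 309.9° > 180°, so the shorter arc goes the other way round — across 180°.
Signed shortest Δλ = ((178.1 − -131.8 + 180) mod 360) − 180 = -50.1°.
Going west by 50.1° from -131.8° passes through 180° before reaching +178.1°.

Yes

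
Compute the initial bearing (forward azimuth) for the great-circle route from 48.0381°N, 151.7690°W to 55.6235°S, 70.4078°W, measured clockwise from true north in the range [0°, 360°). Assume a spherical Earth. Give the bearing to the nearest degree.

138°

Δλ = -70.4078 − -151.7690 = 81.3612°.
θ = atan2( sin Δλ · cos φ₂ , cos φ₁ · sin φ₂ − sin φ₁ · cos φ₂ · cos Δλ )
  = atan2(0.55822, -0.61492) = 137.767° → normalised to [0°, 360°): 137.767°.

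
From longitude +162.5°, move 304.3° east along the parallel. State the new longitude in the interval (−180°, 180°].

+106.8°

Start at +162.5°; shift +304.3° → +466.8°.
+466.8° lies outside (−180°, 180°]; subtract 360° → +106.8°.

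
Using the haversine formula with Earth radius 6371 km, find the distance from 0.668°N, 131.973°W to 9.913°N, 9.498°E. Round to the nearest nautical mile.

8419 nmi

Δλ = 9.498 − -131.973 = 141.471°.
Δφ = 9.913 − 0.668 = 9.245°.
a = sin²(Δφ/2) + cos φ₁ · cos φ₂ · sin²(Δλ/2) = 0.884277.
c = 2·atan2(√a, √(1−a)) = 2.44737 rad → d = 6371·c ≈ 15592.22 km ≈ 8419.13 nmi.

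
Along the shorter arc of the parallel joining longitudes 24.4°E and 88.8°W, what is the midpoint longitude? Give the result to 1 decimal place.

Signed shortest Δλ from +24.4° to -88.8° is -113.2°.
Midpoint longitude = +24.4° + (-113.2°)/2 = +24.4° − 56.6° = -32.2°.

32.2°W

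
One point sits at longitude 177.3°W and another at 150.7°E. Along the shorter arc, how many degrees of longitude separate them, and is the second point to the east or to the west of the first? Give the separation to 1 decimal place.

32.0° west

Raw difference: 150.7 − -177.3 = 328.0°.
Normalise into (−180°, 180°]: 328.0° − 360° = -32.0°.
Negative ⇒ the second point lies to the west; separation 32.0°.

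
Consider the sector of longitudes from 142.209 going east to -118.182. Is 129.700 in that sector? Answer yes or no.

Band width going east from +142.209° to -118.182°: ((-118.182 − 142.209) mod 360) = 99.609°.
Offset of +129.700° east of the west edge: ((129.700 − 142.209) mod 360) = 347.491°.
347.491° > 99.609° ⇒ outside.

No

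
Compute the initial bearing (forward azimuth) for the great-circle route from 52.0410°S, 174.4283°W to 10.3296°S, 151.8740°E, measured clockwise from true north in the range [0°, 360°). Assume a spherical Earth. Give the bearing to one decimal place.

Δλ = 151.8740 − -174.4283 = 326.3023°; wrapped into (−180°, 180°]: -33.6977°.
θ = atan2( sin Δλ · cos φ₂ , cos φ₁ · sin φ₂ − sin φ₁ · cos φ₂ · cos Δλ )
  = atan2(-0.54582, 0.53505) = -45.571° → normalised to [0°, 360°): 314.429°.

314.4°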